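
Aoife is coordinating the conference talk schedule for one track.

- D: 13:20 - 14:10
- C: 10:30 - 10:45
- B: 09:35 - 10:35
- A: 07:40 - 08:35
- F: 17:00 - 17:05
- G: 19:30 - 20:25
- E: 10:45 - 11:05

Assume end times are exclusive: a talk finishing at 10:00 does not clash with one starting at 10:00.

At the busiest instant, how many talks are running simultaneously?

Walk through starts and ends in time order (an end at T is processed before a start at T):
07:40 start A → 1
08:35 end A → 0
09:35 start B → 1
10:30 start C → 2
10:35 end B → 1
10:45 end C → 0
10:45 start E → 1
11:05 end E → 0
13:20 start D → 1
14:10 end D → 0
17:00 start F → 1
17:05 end F → 0
19:30 start G → 1
20:25 end G → 0
Peak is 2, at 10:30 (B, C).

2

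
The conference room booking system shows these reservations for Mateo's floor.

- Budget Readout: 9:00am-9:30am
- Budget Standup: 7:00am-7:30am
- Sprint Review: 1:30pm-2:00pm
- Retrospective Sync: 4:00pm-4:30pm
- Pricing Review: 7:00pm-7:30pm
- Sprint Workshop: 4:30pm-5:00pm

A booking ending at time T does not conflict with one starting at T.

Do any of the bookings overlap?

No

Two intervals overlap when each starts before the other ends.
Sorted by start: Budget Standup, Budget Readout, Sprint Review, Retrospective Sync, Sprint Workshop, Pricing Review.
Budget Readout starts after Budget Standup ends, so Budget Standup has no further overlaps.
Sprint Review starts after Budget Readout ends, so Budget Readout has no further overlaps.
Retrospective Sync starts after Sprint Review ends, so Sprint Review has no further overlaps.
Sprint Workshop starts exactly when Retrospective Sync ends (back-to-back, no overlap), so Retrospective Sync has no further overlaps.
Pricing Review starts after Sprint Workshop ends.
Every pair is clear; the schedule has no overlaps.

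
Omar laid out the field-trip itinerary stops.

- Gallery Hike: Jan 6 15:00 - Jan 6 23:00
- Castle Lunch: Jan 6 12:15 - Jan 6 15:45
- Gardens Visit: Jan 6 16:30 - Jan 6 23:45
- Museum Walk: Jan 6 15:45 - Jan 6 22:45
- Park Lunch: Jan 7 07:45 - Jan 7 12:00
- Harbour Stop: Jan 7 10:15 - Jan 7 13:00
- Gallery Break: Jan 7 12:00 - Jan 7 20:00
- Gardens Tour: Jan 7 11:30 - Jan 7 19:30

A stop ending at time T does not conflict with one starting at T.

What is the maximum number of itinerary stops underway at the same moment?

3

Sweep the timeline, counting +1 at each start and −1 at each end (ends before starts at a tie):
Jan 6 12:15 start Castle Lunch → 1
Jan 6 15:00 start Gallery Hike → 2
Jan 6 15:45 end Castle Lunch → 1
Jan 6 15:45 start Museum Walk → 2
Jan 6 16:30 start Gardens Visit → 3
Jan 6 22:45 end Museum Walk → 2
Jan 6 23:00 end Gallery Hike → 1
Jan 6 23:45 end Gardens Visit → 0
Jan 7 07:45 start Park Lunch → 1
Jan 7 10:15 start Harbour Stop → 2
Jan 7 11:30 start Gardens Tour → 3
Jan 7 12:00 end Park Lunch → 2
Jan 7 12:00 start Gallery Break → 3
Jan 7 13:00 end Harbour Stop → 2
Jan 7 19:30 end Gardens Tour → 1
Jan 7 20:00 end Gallery Break → 0
Peak is 3, at Jan 6 16:30 (Gallery Hike, Gardens Visit, Museum Walk).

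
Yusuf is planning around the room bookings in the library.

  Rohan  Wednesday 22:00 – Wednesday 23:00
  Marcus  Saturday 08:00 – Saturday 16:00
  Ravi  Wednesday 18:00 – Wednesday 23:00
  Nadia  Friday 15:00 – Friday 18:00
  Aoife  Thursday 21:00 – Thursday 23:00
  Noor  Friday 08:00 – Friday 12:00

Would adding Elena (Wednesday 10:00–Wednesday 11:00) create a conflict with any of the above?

No — it doesn't clash with anything

Ravi: starts Wednesday 18:00 at or after Elena ends Wednesday 11:00 → clear.
Rohan: starts Wednesday 22:00 at or after Elena ends Wednesday 11:00 → clear.
Aoife: starts Thursday 21:00 at or after Elena ends Wednesday 11:00 → clear.
Noor: starts Friday 08:00 at or after Elena ends Wednesday 11:00 → clear.
Nadia: starts Friday 15:00 at or after Elena ends Wednesday 11:00 → clear.
Marcus: starts Saturday 08:00 at or after Elena ends Wednesday 11:00 → clear.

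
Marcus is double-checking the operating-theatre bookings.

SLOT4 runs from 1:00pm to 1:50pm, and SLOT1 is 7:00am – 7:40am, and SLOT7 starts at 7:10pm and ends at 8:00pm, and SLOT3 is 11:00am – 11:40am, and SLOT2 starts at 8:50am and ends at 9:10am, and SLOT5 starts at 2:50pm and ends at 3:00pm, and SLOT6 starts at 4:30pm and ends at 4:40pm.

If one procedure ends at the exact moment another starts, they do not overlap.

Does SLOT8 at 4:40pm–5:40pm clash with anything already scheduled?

SLOT1: ends 7:40am at or before SLOT8 starts 4:40pm → clear.
SLOT2: ends 9:10am at or before SLOT8 starts 4:40pm → clear.
SLOT3: ends 11:40am at or before SLOT8 starts 4:40pm → clear.
SLOT4: ends 1:50pm at or before SLOT8 starts 4:40pm → clear.
SLOT5: ends 3:00pm at or before SLOT8 starts 4:40pm → clear.
SLOT6: ends 4:40pm at or before SLOT8 starts 4:40pm → clear.
SLOT7: starts 7:10pm at or after SLOT8 ends 5:40pm → clear.

No — it doesn't clash with anything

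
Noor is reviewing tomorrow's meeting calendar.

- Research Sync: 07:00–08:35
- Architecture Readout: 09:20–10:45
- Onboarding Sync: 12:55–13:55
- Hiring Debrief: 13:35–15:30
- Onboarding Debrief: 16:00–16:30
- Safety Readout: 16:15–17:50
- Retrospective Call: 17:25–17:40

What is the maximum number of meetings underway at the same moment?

2

Walk through starts and ends in time order (an end at T is processed before a start at T):
07:00 start Research Sync → 1
08:35 end Research Sync → 0
09:20 start Architecture Readout → 1
10:45 end Architecture Readout → 0
12:55 start Onboarding Sync → 1
13:35 start Hiring Debrief → 2
13:55 end Onboarding Sync → 1
15:30 end Hiring Debrief → 0
16:00 start Onboarding Debrief → 1
16:15 start Safety Readout → 2
16:30 end Onboarding Debrief → 1
17:25 start Retrospective Call → 2
17:40 end Retrospective Call → 1
17:50 end Safety Readout → 0
Peak is 2, at 13:35 (Hiring Debrief, Onboarding Sync).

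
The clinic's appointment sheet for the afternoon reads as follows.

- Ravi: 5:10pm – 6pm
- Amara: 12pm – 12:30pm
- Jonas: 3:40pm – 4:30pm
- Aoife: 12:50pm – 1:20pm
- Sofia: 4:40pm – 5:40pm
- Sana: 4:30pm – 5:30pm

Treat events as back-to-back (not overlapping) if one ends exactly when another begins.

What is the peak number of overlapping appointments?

Walk through starts and ends in time order (an end at T is processed before a start at T):
12pm start Amara → 1
12:30pm end Amara → 0
12:50pm start Aoife → 1
1:20pm end Aoife → 0
3:40pm start Jonas → 1
4:30pm end Jonas → 0
4:30pm start Sana → 1
4:40pm start Sofia → 2
5:10pm start Ravi → 3
5:30pm end Sana → 2
5:40pm end Sofia → 1
6pm end Ravi → 0
Peak is 3, at 5:10pm (Ravi, Sana, Sofia).

3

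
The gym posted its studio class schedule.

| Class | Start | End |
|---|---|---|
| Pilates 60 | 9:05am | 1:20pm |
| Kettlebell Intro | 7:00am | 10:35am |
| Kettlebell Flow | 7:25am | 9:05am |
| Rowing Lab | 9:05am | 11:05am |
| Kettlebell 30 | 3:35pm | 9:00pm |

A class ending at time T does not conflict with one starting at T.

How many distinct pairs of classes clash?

Sorted by start: Kettlebell Intro, Kettlebell Flow, Pilates 60, Rowing Lab, Kettlebell 30.
Kettlebell Flow starts before Kettlebell Intro ends → Kettlebell Intro and Kettlebell Flow overlap.
Pilates 60 starts before Kettlebell Intro ends → Kettlebell Intro and Pilates 60 overlap.
Rowing Lab starts before Kettlebell Intro ends → Kettlebell Intro and Rowing Lab overlap.
Kettlebell 30 starts after Kettlebell Intro ends.
Pilates 60 starts exactly when Kettlebell Flow ends (back-to-back, no overlap), so Kettlebell Flow has no further overlaps.
Rowing Lab starts before Pilates 60 ends → Pilates 60 and Rowing Lab overlap.
Kettlebell 30 starts after Pilates 60 ends.
Kettlebell 30 starts after Rowing Lab ends.
Overlapping pairs: Kettlebell Flow & Kettlebell Intro, Kettlebell Intro & Pilates 60, Kettlebell Intro & Rowing Lab, Pilates 60 & Rowing Lab — 4 in total.

4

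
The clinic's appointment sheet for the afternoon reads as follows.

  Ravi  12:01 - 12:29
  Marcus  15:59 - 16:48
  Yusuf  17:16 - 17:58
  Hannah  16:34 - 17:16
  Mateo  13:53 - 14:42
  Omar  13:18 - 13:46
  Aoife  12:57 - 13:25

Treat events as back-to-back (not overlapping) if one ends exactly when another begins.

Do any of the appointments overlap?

Yes

Sorted by start: Ravi, Aoife, Omar, Mateo, Marcus, Hannah, Yusuf.
Aoife starts after Ravi ends, so Ravi has no further overlaps.
Omar starts before Aoife ends → Aoife and Omar overlap.
That's a conflict, so the schedule is not conflict-free.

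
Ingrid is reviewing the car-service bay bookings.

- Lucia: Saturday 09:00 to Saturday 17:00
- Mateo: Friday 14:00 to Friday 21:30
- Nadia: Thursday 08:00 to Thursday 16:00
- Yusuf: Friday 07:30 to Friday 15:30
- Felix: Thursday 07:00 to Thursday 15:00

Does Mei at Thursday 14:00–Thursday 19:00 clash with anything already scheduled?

Felix: starts Thursday 07:00 before Mei ends Thursday 19:00, and ends Thursday 15:00 after Mei starts Thursday 14:00 → overlap.
Nadia: starts Thursday 08:00 before Mei ends Thursday 19:00, and ends Thursday 16:00 after Mei starts Thursday 14:00 → overlap.
Yusuf: starts Friday 07:30 at or after Mei ends Thursday 19:00 → clear.
Mateo: starts Friday 14:00 at or after Mei ends Thursday 19:00 → clear.
Lucia: starts Saturday 09:00 at or after Mei ends Thursday 19:00 → clear.
Mei overlaps Felix, Nadia.

Yes — it overlaps Felix, Nadia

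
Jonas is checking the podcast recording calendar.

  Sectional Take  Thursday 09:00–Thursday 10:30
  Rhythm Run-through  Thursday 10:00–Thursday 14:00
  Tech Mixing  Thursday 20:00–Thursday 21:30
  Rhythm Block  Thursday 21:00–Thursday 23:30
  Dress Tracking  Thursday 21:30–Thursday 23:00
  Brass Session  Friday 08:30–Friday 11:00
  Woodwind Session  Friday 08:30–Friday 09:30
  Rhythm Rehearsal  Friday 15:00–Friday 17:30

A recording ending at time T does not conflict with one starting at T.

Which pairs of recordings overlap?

Sorted by start: Sectional Take, Rhythm Run-through, Tech Mixing, Rhythm Block, Dress Tracking, Brass Session, Woodwind Session, Rhythm Rehearsal.
Rhythm Run-through starts before Sectional Take ends → Sectional Take and Rhythm Run-through overlap.
Tech Mixing starts after Sectional Take ends; Sectional Take is clear from here.
Tech Mixing starts after Rhythm Run-through ends; Rhythm Run-through is clear from here.
Rhythm Block starts before Tech Mixing ends → Tech Mixing and Rhythm Block overlap.
Dress Tracking starts exactly when Tech Mixing ends (back-to-back, no overlap); Tech Mixing is clear from here.
Dress Tracking starts before Rhythm Block ends → Rhythm Block and Dress Tracking overlap.
Brass Session starts after Rhythm Block ends; Rhythm Block is clear from here.
Brass Session starts after Dress Tracking ends; Dress Tracking is clear from here.
Woodwind Session starts before Brass Session ends → Brass Session and Woodwind Session overlap.
Rhythm Rehearsal starts after Brass Session ends.
Rhythm Rehearsal starts after Woodwind Session ends.

Brass Session & Woodwind Session, Dress Tracking & Rhythm Block, Rhythm Block & Tech Mixing, Rhythm Run-through & Sectional Take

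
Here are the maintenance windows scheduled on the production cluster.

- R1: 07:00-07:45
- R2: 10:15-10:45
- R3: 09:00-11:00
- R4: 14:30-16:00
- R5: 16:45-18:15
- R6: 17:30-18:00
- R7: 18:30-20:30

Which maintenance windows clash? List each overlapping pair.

Sorted by start: R1, R3, R2, R4, R5, R6, R7.
R3 starts after R1 ends, so nothing later overlaps R1 either.
R2 starts before R3 ends → R3 and R2 overlap.
R4 starts after R3 ends, so nothing later overlaps R3 either.
R4 starts after R2 ends, so nothing later overlaps R2 either.
R5 starts after R4 ends, so nothing later overlaps R4 either.
R6 starts before R5 ends → R5 and R6 overlap.
R7 starts after R5 ends.
R7 starts after R6 ends.

R2 & R3, R5 & R6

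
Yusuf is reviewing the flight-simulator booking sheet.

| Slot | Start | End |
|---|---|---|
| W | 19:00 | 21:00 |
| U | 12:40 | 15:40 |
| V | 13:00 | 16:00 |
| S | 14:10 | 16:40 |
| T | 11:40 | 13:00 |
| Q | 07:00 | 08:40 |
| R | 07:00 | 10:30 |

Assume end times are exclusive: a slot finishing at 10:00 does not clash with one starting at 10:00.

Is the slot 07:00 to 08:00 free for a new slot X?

Q: starts 07:00 before X ends 08:00, and ends 08:40 after X starts 07:00 → overlap.
R: starts 07:00 before X ends 08:00, and ends 10:30 after X starts 07:00 → overlap.
T: starts 11:40 at or after X ends 08:00 → clear.
U: starts 12:40 at or after X ends 08:00 → clear.
V: starts 13:00 at or after X ends 08:00 → clear.
S: starts 14:10 at or after X ends 08:00 → clear.
W: starts 19:00 at or after X ends 08:00 → clear.
X overlaps Q, R.

No — it overlaps Q, R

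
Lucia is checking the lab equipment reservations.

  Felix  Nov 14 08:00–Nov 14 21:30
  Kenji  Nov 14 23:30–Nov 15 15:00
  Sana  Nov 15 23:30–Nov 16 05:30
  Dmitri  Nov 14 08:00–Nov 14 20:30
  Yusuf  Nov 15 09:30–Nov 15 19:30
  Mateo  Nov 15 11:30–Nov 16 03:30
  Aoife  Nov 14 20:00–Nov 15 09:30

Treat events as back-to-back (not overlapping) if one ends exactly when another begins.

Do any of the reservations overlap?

Yes

Sorted by start: Dmitri, Felix, Aoife, Kenji, Yusuf, Mateo, Sana.
Felix starts before Dmitri ends → Dmitri and Felix overlap.
That's a conflict, so the schedule is not conflict-free.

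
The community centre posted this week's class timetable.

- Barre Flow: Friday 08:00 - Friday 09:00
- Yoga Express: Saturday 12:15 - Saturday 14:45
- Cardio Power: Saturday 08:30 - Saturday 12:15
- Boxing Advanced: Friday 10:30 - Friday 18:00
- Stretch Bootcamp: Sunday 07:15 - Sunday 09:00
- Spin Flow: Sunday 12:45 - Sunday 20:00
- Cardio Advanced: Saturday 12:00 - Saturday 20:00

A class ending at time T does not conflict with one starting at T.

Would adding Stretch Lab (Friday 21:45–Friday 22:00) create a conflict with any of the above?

Barre Flow: ends Friday 09:00 at or before Stretch Lab starts Friday 21:45 → clear.
Boxing Advanced: ends Friday 18:00 at or before Stretch Lab starts Friday 21:45 → clear.
Cardio Power: starts Saturday 08:30 at or after Stretch Lab ends Friday 22:00 → clear.
Cardio Advanced: starts Saturday 12:00 at or after Stretch Lab ends Friday 22:00 → clear.
Yoga Express: starts Saturday 12:15 at or after Stretch Lab ends Friday 22:00 → clear.
Stretch Bootcamp: starts Sunday 07:15 at or after Stretch Lab ends Friday 22:00 → clear.
Spin Flow: starts Sunday 12:45 at or after Stretch Lab ends Friday 22:00 → clear.

No — it doesn't clash with anything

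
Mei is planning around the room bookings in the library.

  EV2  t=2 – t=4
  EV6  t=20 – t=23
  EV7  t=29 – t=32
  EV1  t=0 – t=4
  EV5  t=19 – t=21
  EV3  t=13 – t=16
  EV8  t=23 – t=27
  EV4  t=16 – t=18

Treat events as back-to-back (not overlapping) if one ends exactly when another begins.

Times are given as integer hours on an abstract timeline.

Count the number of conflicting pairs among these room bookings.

Sorted by start: EV1, EV2, EV3, EV4, EV5, EV6, EV8, EV7.
EV2 starts before EV1 ends → EV1 and EV2 overlap.
EV3 starts after EV1 ends — done with EV1.
EV3 starts after EV2 ends — done with EV2.
EV4 starts exactly when EV3 ends (back-to-back, no overlap) — done with EV3.
EV5 starts after EV4 ends — done with EV4.
EV6 starts before EV5 ends → EV5 and EV6 overlap.
EV8 starts after EV5 ends — done with EV5.
EV8 starts exactly when EV6 ends (back-to-back, no overlap) — done with EV6.
EV7 starts after EV8 ends.
Overlapping pairs: EV1 & EV2, EV5 & EV6 — 2 in total.

2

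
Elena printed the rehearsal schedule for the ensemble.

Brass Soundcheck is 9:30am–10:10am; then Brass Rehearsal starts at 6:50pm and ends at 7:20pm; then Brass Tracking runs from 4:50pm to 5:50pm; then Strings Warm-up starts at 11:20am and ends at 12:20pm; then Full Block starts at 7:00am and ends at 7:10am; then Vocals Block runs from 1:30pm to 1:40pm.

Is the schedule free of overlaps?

Sorted by start: Full Block, Brass Soundcheck, Strings Warm-up, Vocals Block, Brass Tracking, Brass Rehearsal.
Brass Soundcheck starts after Full Block ends, so nothing later overlaps Full Block either.
Strings Warm-up starts after Brass Soundcheck ends, so nothing later overlaps Brass Soundcheck either.
Vocals Block starts after Strings Warm-up ends, so nothing later overlaps Strings Warm-up either.
Brass Tracking starts after Vocals Block ends, so nothing later overlaps Vocals Block either.
Brass Rehearsal starts after Brass Tracking ends.
Every pair is clear; the schedule has no overlaps.

Yes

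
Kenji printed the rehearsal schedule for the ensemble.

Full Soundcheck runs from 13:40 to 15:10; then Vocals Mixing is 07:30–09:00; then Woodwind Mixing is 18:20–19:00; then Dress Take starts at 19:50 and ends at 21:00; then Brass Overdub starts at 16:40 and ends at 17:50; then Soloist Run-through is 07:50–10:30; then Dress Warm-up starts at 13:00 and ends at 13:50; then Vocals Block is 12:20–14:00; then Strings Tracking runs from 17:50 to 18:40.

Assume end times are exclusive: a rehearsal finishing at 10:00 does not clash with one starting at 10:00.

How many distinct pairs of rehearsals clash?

5

Sorted by start: Vocals Mixing, Soloist Run-through, Vocals Block, Dress Warm-up, Full Soundcheck, Brass Overdub, Strings Tracking, Woodwind Mixing, Dress Take.
Soloist Run-through starts before Vocals Mixing ends → Vocals Mixing and Soloist Run-through overlap.
Vocals Block starts after Vocals Mixing ends — done with Vocals Mixing.
Vocals Block starts after Soloist Run-through ends — done with Soloist Run-through.
Dress Warm-up starts before Vocals Block ends → Vocals Block and Dress Warm-up overlap.
Full Soundcheck starts before Vocals Block ends → Vocals Block and Full Soundcheck overlap.
Brass Overdub starts after Vocals Block ends — done with Vocals Block.
Full Soundcheck starts before Dress Warm-up ends → Dress Warm-up and Full Soundcheck overlap.
Brass Overdub starts after Dress Warm-up ends — done with Dress Warm-up.
Brass Overdub starts after Full Soundcheck ends — done with Full Soundcheck.
Strings Tracking starts exactly when Brass Overdub ends (back-to-back, no overlap) — done with Brass Overdub.
Woodwind Mixing starts before Strings Tracking ends → Strings Tracking and Woodwind Mixing overlap.
Dress Take starts after Strings Tracking ends.
Dress Take starts after Woodwind Mixing ends.
Overlapping pairs: Dress Warm-up & Full Soundcheck, Dress Warm-up & Vocals Block, Full Soundcheck & Vocals Block, Soloist Run-through & Vocals Mixing, Strings Tracking & Woodwind Mixing — 5 in total.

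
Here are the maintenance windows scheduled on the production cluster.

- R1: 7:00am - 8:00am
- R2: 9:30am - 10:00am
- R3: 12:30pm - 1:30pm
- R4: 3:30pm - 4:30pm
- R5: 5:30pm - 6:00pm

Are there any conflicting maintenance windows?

Sorted by start: R1, R2, R3, R4, R5.
R2 starts after R1 ends — done with R1.
R3 starts after R2 ends — done with R2.
R4 starts after R3 ends — done with R3.
R5 starts after R4 ends.
Every pair is clear; the schedule has no overlaps.

No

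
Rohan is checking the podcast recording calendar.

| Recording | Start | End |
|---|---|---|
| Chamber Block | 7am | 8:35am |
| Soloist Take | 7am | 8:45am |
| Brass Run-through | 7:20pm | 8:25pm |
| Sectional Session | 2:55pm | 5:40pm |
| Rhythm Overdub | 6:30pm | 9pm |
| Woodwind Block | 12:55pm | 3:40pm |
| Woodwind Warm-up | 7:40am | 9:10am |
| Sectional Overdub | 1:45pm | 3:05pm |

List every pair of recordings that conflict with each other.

Brass Run-through & Rhythm Overdub, Chamber Block & Soloist Take, Chamber Block & Woodwind Warm-up, Sectional Overdub & Sectional Session, Sectional Overdub & Woodwind Block, Sectional Session & Woodwind Block, Soloist Take & Woodwind Warm-up

Sorted by start: Chamber Block, Soloist Take, Woodwind Warm-up, Woodwind Block, Sectional Overdub, Sectional Session, Rhythm Overdub, Brass Run-through.
Soloist Take starts before Chamber Block ends → Chamber Block and Soloist Take overlap.
Woodwind Warm-up starts before Chamber Block ends → Chamber Block and Woodwind Warm-up overlap.
Woodwind Block starts after Chamber Block ends — done with Chamber Block.
Woodwind Warm-up starts before Soloist Take ends → Soloist Take and Woodwind Warm-up overlap.
Woodwind Block starts after Soloist Take ends — done with Soloist Take.
Woodwind Block starts after Woodwind Warm-up ends — done with Woodwind Warm-up.
Sectional Overdub starts before Woodwind Block ends → Woodwind Block and Sectional Overdub overlap.
Sectional Session starts before Woodwind Block ends → Woodwind Block and Sectional Session overlap.
Rhythm Overdub starts after Woodwind Block ends — done with Woodwind Block.
Sectional Session starts before Sectional Overdub ends → Sectional Overdub and Sectional Session overlap.
Rhythm Overdub starts after Sectional Overdub ends — done with Sectional Overdub.
Rhythm Overdub starts after Sectional Session ends — done with Sectional Session.
Brass Run-through starts before Rhythm Overdub ends → Rhythm Overdub and Brass Run-through overlap.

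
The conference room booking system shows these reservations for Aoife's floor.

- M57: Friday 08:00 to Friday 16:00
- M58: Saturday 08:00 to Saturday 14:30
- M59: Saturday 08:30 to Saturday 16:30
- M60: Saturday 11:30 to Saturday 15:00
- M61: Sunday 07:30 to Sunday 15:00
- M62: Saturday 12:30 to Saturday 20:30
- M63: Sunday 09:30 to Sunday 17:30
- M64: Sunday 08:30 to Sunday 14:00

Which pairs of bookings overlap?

Sorted by start: M57, M58, M59, M60, M62, M61, M64, M63.
M58 starts after M57 ends, so nothing later overlaps M57 either.
M59 starts before M58 ends → M58 and M59 overlap.
M60 starts before M58 ends → M58 and M60 overlap.
M62 starts before M58 ends → M58 and M62 overlap.
M61 starts after M58 ends, so nothing later overlaps M58 either.
M60 starts before M59 ends → M59 and M60 overlap.
M62 starts before M59 ends → M59 and M62 overlap.
M61 starts after M59 ends, so nothing later overlaps M59 either.
M62 starts before M60 ends → M60 and M62 overlap.
M61 starts after M60 ends, so nothing later overlaps M60 either.
M61 starts after M62 ends, so nothing later overlaps M62 either.
M64 starts before M61 ends → M61 and M64 overlap.
M63 starts before M61 ends → M61 and M63 overlap.
M63 starts before M64 ends → M64 and M63 overlap.

M58 & M59, M58 & M60, M58 & M62, M59 & M60, M59 & M62, M60 & M62, M61 & M63, M61 & M64, M63 & M64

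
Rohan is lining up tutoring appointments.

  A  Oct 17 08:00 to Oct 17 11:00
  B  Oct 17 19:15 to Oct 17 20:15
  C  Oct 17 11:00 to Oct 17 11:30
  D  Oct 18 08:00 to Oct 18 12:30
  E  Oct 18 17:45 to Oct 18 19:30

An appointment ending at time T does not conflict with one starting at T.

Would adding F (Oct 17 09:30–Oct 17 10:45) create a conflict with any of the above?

A: starts Oct 17 08:00 before F ends Oct 17 10:45, and ends Oct 17 11:00 after F starts Oct 17 09:30 → overlap.
C: starts Oct 17 11:00 at or after F ends Oct 17 10:45 → clear.
B: starts Oct 17 19:15 at or after F ends Oct 17 10:45 → clear.
D: starts Oct 18 08:00 at or after F ends Oct 17 10:45 → clear.
E: starts Oct 18 17:45 at or after F ends Oct 17 10:45 → clear.
F overlaps A.

Yes — it overlaps A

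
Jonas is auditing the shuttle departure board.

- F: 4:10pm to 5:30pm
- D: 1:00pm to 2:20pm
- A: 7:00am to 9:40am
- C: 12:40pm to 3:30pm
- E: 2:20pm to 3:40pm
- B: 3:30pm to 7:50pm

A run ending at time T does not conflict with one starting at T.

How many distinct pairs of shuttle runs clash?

Two intervals overlap when each starts before the other ends.
Sorted by start: A, C, D, E, B, F.
C starts after A ends, so A has no further overlaps.
D starts before C ends → C and D overlap.
E starts before C ends → C and E overlap.
B starts exactly when C ends (back-to-back, no overlap), so C has no further overlaps.
E starts exactly when D ends (back-to-back, no overlap), so D has no further overlaps.
B starts before E ends → E and B overlap.
F starts after E ends.
F starts before B ends → B and F overlap.
Overlapping pairs: B & E, B & F, C & D, C & E — 4 in total.

4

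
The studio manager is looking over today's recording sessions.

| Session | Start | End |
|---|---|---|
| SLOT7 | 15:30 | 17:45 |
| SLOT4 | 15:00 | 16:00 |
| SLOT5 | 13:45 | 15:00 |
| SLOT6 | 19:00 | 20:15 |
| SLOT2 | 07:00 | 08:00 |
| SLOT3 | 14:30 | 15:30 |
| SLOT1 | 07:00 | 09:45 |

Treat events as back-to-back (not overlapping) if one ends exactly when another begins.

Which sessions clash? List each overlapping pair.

SLOT1 & SLOT2, SLOT3 & SLOT4, SLOT3 & SLOT5, SLOT4 & SLOT7

Check each pair: they overlap iff neither finishes before the other starts.
Sorted by start: SLOT1, SLOT2, SLOT5, SLOT3, SLOT4, SLOT7, SLOT6.
SLOT2 starts before SLOT1 ends → SLOT1 and SLOT2 overlap.
SLOT5 starts after SLOT1 ends, so SLOT1 has no further overlaps.
SLOT5 starts after SLOT2 ends, so SLOT2 has no further overlaps.
SLOT3 starts before SLOT5 ends → SLOT5 and SLOT3 overlap.
SLOT4 starts exactly when SLOT5 ends (back-to-back, no overlap), so SLOT5 has no further overlaps.
SLOT4 starts before SLOT3 ends → SLOT3 and SLOT4 overlap.
SLOT7 starts exactly when SLOT3 ends (back-to-back, no overlap), so SLOT3 has no further overlaps.
SLOT7 starts before SLOT4 ends → SLOT4 and SLOT7 overlap.
SLOT6 starts after SLOT4 ends.
SLOT6 starts after SLOT7 ends.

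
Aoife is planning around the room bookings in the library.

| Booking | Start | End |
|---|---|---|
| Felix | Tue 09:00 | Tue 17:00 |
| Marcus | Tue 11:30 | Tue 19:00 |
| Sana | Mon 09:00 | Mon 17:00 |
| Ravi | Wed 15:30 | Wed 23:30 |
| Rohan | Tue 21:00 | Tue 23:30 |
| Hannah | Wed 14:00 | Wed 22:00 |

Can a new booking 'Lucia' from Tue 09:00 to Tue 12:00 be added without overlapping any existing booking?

No — it overlaps Felix, Marcus

Sana: ends Mon 17:00 at or before Lucia starts Tue 09:00 → clear.
Felix: starts Tue 09:00 before Lucia ends Tue 12:00, and ends Tue 17:00 after Lucia starts Tue 09:00 → overlap.
Marcus: starts Tue 11:30 before Lucia ends Tue 12:00, and ends Tue 19:00 after Lucia starts Tue 09:00 → overlap.
Rohan: starts Tue 21:00 at or after Lucia ends Tue 12:00 → clear.
Hannah: starts Wed 14:00 at or after Lucia ends Tue 12:00 → clear.
Ravi: starts Wed 15:30 at or after Lucia ends Tue 12:00 → clear.
Lucia overlaps Felix, Marcus.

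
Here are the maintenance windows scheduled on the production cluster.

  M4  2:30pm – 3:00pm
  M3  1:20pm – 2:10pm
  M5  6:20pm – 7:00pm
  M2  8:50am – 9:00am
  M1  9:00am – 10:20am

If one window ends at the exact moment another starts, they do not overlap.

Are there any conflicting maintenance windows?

No

Sorted by start: M2, M1, M3, M4, M5.
M1 starts exactly when M2 ends (back-to-back, no overlap); M2 is clear from here.
M3 starts after M1 ends; M1 is clear from here.
M4 starts after M3 ends; M3 is clear from here.
M5 starts after M4 ends.
Every pair is clear; the schedule has no overlaps.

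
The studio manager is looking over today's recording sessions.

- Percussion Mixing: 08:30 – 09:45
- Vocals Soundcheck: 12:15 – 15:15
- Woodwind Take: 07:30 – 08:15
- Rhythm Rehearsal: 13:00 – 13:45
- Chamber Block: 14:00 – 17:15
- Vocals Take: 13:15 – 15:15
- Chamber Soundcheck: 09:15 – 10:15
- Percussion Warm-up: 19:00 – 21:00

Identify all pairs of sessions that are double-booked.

Chamber Block & Vocals Soundcheck, Chamber Block & Vocals Take, Chamber Soundcheck & Percussion Mixing, Rhythm Rehearsal & Vocals Soundcheck, Rhythm Rehearsal & Vocals Take, Vocals Soundcheck & Vocals Take

Two intervals overlap when each starts before the other ends.
Sorted by start: Woodwind Take, Percussion Mixing, Chamber Soundcheck, Vocals Soundcheck, Rhythm Rehearsal, Vocals Take, Chamber Block, Percussion Warm-up.
Percussion Mixing starts after Woodwind Take ends; Woodwind Take is clear from here.
Chamber Soundcheck starts before Percussion Mixing ends → Percussion Mixing and Chamber Soundcheck overlap.
Vocals Soundcheck starts after Percussion Mixing ends; Percussion Mixing is clear from here.
Vocals Soundcheck starts after Chamber Soundcheck ends; Chamber Soundcheck is clear from here.
Rhythm Rehearsal starts before Vocals Soundcheck ends → Vocals Soundcheck and Rhythm Rehearsal overlap.
Vocals Take starts before Vocals Soundcheck ends → Vocals Soundcheck and Vocals Take overlap.
Chamber Block starts before Vocals Soundcheck ends → Vocals Soundcheck and Chamber Block overlap.
Percussion Warm-up starts after Vocals Soundcheck ends.
Vocals Take starts before Rhythm Rehearsal ends → Rhythm Rehearsal and Vocals Take overlap.
Chamber Block starts after Rhythm Rehearsal ends; Rhythm Rehearsal is clear from here.
Chamber Block starts before Vocals Take ends → Vocals Take and Chamber Block overlap.
Percussion Warm-up starts after Vocals Take ends.
Percussion Warm-up starts after Chamber Block ends.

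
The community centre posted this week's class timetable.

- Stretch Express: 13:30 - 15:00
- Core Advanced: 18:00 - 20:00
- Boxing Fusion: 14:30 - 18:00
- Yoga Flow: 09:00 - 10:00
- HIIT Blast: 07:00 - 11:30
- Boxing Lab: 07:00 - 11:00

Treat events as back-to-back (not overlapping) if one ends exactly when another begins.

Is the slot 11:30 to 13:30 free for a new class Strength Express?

Yes — the slot is free

HIIT Blast: ends 11:30 at or before Strength Express starts 11:30 → clear.
Boxing Lab: ends 11:00 at or before Strength Express starts 11:30 → clear.
Yoga Flow: ends 10:00 at or before Strength Express starts 11:30 → clear.
Stretch Express: starts 13:30 at or after Strength Express ends 13:30 → clear.
Boxing Fusion: starts 14:30 at or after Strength Express ends 13:30 → clear.
Core Advanced: starts 18:00 at or after Strength Express ends 13:30 → clear.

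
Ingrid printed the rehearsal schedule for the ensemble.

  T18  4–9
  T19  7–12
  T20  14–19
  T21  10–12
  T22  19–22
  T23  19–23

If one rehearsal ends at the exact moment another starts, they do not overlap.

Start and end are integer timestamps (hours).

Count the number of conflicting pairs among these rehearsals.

3

Two intervals overlap when each starts before the other ends.
Sorted by start: T18, T19, T21, T20, T22, T23.
T19 starts before T18 ends → T18 and T19 overlap.
T21 starts after T18 ends, so nothing later overlaps T18 either.
T21 starts before T19 ends → T19 and T21 overlap.
T20 starts after T19 ends, so nothing later overlaps T19 either.
T20 starts after T21 ends, so nothing later overlaps T21 either.
T22 starts exactly when T20 ends (back-to-back, no overlap), so nothing later overlaps T20 either.
T23 starts before T22 ends → T22 and T23 overlap.
Overlapping pairs: T18 & T19, T19 & T21, T22 & T23 — 3 in total.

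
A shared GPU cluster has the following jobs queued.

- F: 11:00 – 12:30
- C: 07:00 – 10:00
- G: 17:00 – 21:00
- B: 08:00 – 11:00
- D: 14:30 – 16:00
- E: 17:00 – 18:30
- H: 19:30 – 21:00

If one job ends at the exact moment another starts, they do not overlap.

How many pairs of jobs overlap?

Two intervals overlap when each starts before the other ends.
Sorted by start: C, B, F, D, E, G, H.
B starts before C ends → C and B overlap.
F starts after C ends — done with C.
F starts exactly when B ends (back-to-back, no overlap) — done with B.
D starts after F ends — done with F.
E starts after D ends — done with D.
G starts before E ends → E and G overlap.
H starts after E ends.
H starts before G ends → G and H overlap.
Overlapping pairs: B & C, E & G, G & H — 3 in total.

3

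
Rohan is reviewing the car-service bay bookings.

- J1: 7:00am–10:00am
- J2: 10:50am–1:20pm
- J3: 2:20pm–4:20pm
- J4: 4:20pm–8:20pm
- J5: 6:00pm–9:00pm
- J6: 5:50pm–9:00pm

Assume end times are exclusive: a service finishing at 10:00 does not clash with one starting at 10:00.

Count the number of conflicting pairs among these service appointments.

Check each pair: they overlap iff neither finishes before the other starts.
Sorted by start: J1, J2, J3, J4, J6, J5.
J2 starts after J1 ends — done with J1.
J3 starts after J2 ends — done with J2.
J4 starts exactly when J3 ends (back-to-back, no overlap) — done with J3.
J6 starts before J4 ends → J4 and J6 overlap.
J5 starts before J4 ends → J4 and J5 overlap.
J5 starts before J6 ends → J6 and J5 overlap.
Overlapping pairs: J4 & J5, J4 & J6, J5 & J6 — 3 in total.

3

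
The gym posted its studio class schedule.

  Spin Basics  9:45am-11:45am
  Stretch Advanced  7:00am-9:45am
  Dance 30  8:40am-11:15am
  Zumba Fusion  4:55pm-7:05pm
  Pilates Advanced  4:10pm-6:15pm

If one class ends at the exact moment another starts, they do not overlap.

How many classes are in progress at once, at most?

Sweep the timeline, counting +1 at each start and −1 at each end (ends before starts at a tie):
7:00am start Stretch Advanced → 1
8:40am start Dance 30 → 2
9:45am end Stretch Advanced → 1
9:45am start Spin Basics → 2
11:15am end Dance 30 → 1
11:45am end Spin Basics → 0
4:10pm start Pilates Advanced → 1
4:55pm start Zumba Fusion → 2
6:15pm end Pilates Advanced → 1
7:05pm end Zumba Fusion → 0
Peak is 2, at 8:40am (Dance 30, Stretch Advanced).

2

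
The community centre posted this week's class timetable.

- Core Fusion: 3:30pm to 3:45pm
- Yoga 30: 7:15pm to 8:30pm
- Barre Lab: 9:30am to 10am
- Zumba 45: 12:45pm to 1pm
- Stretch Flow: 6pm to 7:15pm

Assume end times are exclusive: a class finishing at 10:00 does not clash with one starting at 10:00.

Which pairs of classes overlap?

no conflicts

Sorted by start: Barre Lab, Zumba 45, Core Fusion, Stretch Flow, Yoga 30.
Zumba 45 starts after Barre Lab ends; Barre Lab is clear from here.
Core Fusion starts after Zumba 45 ends; Zumba 45 is clear from here.
Stretch Flow starts after Core Fusion ends; Core Fusion is clear from here.
Yoga 30 starts exactly when Stretch Flow ends (back-to-back, no overlap).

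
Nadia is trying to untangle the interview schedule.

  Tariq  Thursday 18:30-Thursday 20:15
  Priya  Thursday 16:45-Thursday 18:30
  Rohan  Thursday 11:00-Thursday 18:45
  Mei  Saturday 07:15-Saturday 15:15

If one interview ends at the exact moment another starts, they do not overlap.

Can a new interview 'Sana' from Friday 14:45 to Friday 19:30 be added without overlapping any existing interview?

Rohan: ends Thursday 18:45 at or before Sana starts Friday 14:45 → clear.
Priya: ends Thursday 18:30 at or before Sana starts Friday 14:45 → clear.
Tariq: ends Thursday 20:15 at or before Sana starts Friday 14:45 → clear.
Mei: starts Saturday 07:15 at or after Sana ends Friday 19:30 → clear.

Yes — the slot is free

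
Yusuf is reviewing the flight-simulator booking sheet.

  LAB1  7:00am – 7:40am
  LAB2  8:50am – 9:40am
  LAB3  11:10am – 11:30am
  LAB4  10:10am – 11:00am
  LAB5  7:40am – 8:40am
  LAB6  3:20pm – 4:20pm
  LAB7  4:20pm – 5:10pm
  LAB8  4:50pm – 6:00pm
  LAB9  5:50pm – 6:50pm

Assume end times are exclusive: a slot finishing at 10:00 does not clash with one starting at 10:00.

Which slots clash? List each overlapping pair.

LAB7 & LAB8, LAB8 & LAB9

Sorted by start: LAB1, LAB5, LAB2, LAB4, LAB3, LAB6, LAB7, LAB8, LAB9.
LAB5 starts exactly when LAB1 ends (back-to-back, no overlap) — done with LAB1.
LAB2 starts after LAB5 ends — done with LAB5.
LAB4 starts after LAB2 ends — done with LAB2.
LAB3 starts after LAB4 ends — done with LAB4.
LAB6 starts after LAB3 ends — done with LAB3.
LAB7 starts exactly when LAB6 ends (back-to-back, no overlap) — done with LAB6.
LAB8 starts before LAB7 ends → LAB7 and LAB8 overlap.
LAB9 starts after LAB7 ends.
LAB9 starts before LAB8 ends → LAB8 and LAB9 overlap.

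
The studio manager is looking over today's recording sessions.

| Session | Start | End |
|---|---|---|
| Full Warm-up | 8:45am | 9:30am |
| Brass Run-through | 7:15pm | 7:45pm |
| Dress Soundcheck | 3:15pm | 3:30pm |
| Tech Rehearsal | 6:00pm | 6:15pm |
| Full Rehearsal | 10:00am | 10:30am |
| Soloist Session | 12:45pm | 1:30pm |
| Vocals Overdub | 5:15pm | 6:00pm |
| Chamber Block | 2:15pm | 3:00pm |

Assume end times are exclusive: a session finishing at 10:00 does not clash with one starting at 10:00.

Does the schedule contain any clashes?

Check each pair: they overlap iff neither finishes before the other starts.
Sorted by start: Full Warm-up, Full Rehearsal, Soloist Session, Chamber Block, Dress Soundcheck, Vocals Overdub, Tech Rehearsal, Brass Run-through.
Full Rehearsal starts after Full Warm-up ends; Full Warm-up is clear from here.
Soloist Session starts after Full Rehearsal ends; Full Rehearsal is clear from here.
Chamber Block starts after Soloist Session ends; Soloist Session is clear from here.
Dress Soundcheck starts after Chamber Block ends; Chamber Block is clear from here.
Vocals Overdub starts after Dress Soundcheck ends; Dress Soundcheck is clear from here.
Tech Rehearsal starts exactly when Vocals Overdub ends (back-to-back, no overlap); Vocals Overdub is clear from here.
Brass Run-through starts after Tech Rehearsal ends.
Every pair is clear; the schedule has no overlaps.

No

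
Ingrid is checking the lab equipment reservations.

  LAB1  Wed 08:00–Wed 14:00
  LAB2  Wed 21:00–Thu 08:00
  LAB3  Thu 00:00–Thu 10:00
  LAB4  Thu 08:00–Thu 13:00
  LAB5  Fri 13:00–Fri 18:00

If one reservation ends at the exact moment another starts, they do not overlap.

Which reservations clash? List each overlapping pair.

Check each pair: they overlap iff neither finishes before the other starts.
Sorted by start: LAB1, LAB2, LAB3, LAB4, LAB5.
LAB2 starts after LAB1 ends — done with LAB1.
LAB3 starts before LAB2 ends → LAB2 and LAB3 overlap.
LAB4 starts exactly when LAB2 ends (back-to-back, no overlap) — done with LAB2.
LAB4 starts before LAB3 ends → LAB3 and LAB4 overlap.
LAB5 starts after LAB3 ends.
LAB5 starts after LAB4 ends.

LAB2 & LAB3, LAB3 & LAB4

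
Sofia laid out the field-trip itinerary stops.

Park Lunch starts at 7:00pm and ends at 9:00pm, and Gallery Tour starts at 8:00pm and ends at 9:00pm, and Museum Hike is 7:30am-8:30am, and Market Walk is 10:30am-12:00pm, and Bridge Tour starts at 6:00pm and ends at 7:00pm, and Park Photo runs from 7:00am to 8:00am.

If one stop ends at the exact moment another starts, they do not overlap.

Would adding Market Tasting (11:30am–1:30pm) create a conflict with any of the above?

Yes — it overlaps Market Walk

Park Photo: ends 8:00am at or before Market Tasting starts 11:30am → clear.
Museum Hike: ends 8:30am at or before Market Tasting starts 11:30am → clear.
Market Walk: starts 10:30am before Market Tasting ends 1:30pm, and ends 12:00pm after Market Tasting starts 11:30am → overlap.
Bridge Tour: starts 6:00pm at or after Market Tasting ends 1:30pm → clear.
Park Lunch: starts 7:00pm at or after Market Tasting ends 1:30pm → clear.
Gallery Tour: starts 8:00pm at or after Market Tasting ends 1:30pm → clear.
Market Tasting overlaps Market Walk.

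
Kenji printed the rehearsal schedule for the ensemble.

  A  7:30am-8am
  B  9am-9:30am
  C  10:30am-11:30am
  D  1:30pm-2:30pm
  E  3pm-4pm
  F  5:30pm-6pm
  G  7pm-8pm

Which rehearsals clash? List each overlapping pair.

none

Sorted by start: A, B, C, D, E, F, G.
B starts after A ends, so nothing later overlaps A either.
C starts after B ends, so nothing later overlaps B either.
D starts after C ends, so nothing later overlaps C either.
E starts after D ends, so nothing later overlaps D either.
F starts after E ends, so nothing later overlaps E either.
G starts after F ends.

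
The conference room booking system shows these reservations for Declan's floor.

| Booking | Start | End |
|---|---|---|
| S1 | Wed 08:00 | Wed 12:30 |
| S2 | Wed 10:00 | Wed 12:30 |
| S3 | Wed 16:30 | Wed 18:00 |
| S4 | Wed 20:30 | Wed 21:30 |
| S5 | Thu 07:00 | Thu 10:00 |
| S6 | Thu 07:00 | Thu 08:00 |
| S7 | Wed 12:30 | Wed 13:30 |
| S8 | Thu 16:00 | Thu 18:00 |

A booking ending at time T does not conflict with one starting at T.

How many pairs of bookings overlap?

2

Sorted by start: S1, S2, S7, S3, S4, S5, S6, S8.
S2 starts before S1 ends → S1 and S2 overlap.
S7 starts exactly when S1 ends (back-to-back, no overlap), so S1 has no further overlaps.
S7 starts exactly when S2 ends (back-to-back, no overlap), so S2 has no further overlaps.
S3 starts after S7 ends, so S7 has no further overlaps.
S4 starts after S3 ends, so S3 has no further overlaps.
S5 starts after S4 ends, so S4 has no further overlaps.
S6 starts before S5 ends → S5 and S6 overlap.
S8 starts after S5 ends.
S8 starts after S6 ends.
Overlapping pairs: S1 & S2, S5 & S6 — 2 in total.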